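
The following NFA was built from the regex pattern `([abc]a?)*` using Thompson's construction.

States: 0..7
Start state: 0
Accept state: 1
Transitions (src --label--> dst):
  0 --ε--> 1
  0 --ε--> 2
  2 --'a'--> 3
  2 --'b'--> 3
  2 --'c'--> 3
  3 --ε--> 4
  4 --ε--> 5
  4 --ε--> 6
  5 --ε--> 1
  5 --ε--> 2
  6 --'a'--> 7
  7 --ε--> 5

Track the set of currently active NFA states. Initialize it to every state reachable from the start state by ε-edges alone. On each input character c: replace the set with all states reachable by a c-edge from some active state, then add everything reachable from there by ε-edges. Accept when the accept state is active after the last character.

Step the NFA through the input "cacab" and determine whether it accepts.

Answer: ACCEPT

Trace:
start: ε-closure({0}) = {0,1,2}
'c' @ 1: {1,2,3,4,5,6}  (accept∈set)
'a' @ 2: {1,2,3,4,5,6,7}  (accept∈set)
'c' @ 3: {1,2,3,4,5,6}  (accept∈set)
'a' @ 4: {1,2,3,4,5,6,7}  (accept∈set)
'b' @ 5: {1,2,3,4,5,6}  (accept∈set)
final: {1,2,3,4,5,6}; accept 1 in set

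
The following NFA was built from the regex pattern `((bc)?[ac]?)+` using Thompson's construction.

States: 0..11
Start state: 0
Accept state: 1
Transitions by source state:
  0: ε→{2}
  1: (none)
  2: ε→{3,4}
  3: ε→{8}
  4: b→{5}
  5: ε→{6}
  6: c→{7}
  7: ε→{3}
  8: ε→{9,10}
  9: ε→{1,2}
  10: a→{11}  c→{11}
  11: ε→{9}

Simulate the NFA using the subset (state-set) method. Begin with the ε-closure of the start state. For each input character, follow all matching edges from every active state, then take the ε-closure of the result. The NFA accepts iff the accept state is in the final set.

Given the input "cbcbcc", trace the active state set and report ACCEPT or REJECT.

start: ε-closure({0}) = {0,1,2,3,4,8,9,10}
'c' @ 1: {1,2,3,4,8,9,10,11}  (accept∈set)
'b' @ 2: {5,6}
'c' @ 3: {1,2,3,4,7,8,9,10}  (accept∈set)
'b' @ 4: {5,6}
'c' @ 5: {1,2,3,4,7,8,9,10}  (accept∈set)
'c' @ 6: {1,2,3,4,8,9,10,11}  (accept∈set)
end set {1,2,3,4,8,9,10,11} — state 1 in

Answer: ACCEPT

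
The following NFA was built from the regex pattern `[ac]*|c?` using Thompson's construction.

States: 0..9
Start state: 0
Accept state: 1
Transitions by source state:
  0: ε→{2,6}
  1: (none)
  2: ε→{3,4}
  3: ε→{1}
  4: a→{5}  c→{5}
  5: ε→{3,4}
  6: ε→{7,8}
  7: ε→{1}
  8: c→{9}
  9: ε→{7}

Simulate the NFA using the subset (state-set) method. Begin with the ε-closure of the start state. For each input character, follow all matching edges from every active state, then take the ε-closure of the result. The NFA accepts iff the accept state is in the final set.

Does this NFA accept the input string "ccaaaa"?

initial (ε-close {0}): {0,1,2,3,4,6,7,8}
'c' @ 1: {1,3,4,5,7,9}  ✓accept
'c' @ 2: {1,3,4,5}  ✓accept
'a' @ 3: {1,3,4,5}  ✓accept
'a' @ 4: {1,3,4,5}  ✓accept
'a' @ 5: {1,3,4,5}  ✓accept
'a' @ 6: {1,3,4,5}  ✓accept
final: {1,3,4,5}; accept 1 in set

Answer: ACCEPT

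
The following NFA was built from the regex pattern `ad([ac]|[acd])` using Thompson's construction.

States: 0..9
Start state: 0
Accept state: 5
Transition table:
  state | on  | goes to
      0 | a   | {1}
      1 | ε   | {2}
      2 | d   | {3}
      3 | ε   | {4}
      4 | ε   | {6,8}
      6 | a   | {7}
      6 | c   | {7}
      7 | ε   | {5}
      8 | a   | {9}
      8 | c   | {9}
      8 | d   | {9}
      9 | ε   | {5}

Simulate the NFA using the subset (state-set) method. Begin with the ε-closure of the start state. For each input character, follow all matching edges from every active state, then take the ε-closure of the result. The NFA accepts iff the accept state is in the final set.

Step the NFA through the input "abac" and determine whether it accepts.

initial (ε-close {0}): {0}
'a' @ 1: {1,2}
'b' @ 2: {}  — no active states
rest 'ac' ignored (set empty)
final: {}; accept 5 not in set

Answer: REJECT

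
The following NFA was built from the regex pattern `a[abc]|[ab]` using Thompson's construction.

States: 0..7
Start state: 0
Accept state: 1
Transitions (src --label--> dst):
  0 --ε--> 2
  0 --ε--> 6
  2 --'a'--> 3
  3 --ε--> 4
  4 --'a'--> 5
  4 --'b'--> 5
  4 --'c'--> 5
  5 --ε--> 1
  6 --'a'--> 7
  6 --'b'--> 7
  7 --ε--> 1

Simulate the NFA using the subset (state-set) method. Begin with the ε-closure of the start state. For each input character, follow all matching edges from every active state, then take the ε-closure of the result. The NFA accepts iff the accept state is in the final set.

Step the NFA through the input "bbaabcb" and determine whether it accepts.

start: ε-closure({0}) = {0,2,6}
'b' @ 1: {1,7}  ✓accept
'b' @ 2: {}  — dead — no transitions
rest 'aabcb' ignored (set empty)
after full input: {}  (accept=1 not in)

Answer: REJECT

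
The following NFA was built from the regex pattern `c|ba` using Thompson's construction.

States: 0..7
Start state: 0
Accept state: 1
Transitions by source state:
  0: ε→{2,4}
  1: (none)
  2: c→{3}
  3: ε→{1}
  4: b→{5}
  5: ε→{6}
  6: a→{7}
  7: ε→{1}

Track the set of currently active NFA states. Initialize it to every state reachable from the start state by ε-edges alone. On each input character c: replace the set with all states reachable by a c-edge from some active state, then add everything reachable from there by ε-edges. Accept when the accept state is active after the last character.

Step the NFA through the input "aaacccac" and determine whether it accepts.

Answer: REJECT

Trace:
start: ε-closure({0}) = {0,2,4}
'a' @ 1: {}  — state set empty
rest 'aacccac' ignored (set empty)
after full input: {}  (accept=1 not in)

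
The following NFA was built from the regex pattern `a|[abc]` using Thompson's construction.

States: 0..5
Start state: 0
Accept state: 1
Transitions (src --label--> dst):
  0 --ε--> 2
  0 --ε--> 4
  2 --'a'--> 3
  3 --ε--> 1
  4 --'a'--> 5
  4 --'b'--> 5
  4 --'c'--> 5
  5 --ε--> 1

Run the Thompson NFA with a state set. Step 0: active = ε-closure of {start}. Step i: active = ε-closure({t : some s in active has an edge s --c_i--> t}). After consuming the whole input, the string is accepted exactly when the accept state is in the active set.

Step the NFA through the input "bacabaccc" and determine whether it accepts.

Answer: REJECT

Trace:
start: ε-closure({0}) = {0,2,4}
'b' @ 1: {1,5}  (accept∈set)
'a' @ 2: {}  — no active states
rest 'cabaccc' ignored (set empty)
end set {} — state 1 not in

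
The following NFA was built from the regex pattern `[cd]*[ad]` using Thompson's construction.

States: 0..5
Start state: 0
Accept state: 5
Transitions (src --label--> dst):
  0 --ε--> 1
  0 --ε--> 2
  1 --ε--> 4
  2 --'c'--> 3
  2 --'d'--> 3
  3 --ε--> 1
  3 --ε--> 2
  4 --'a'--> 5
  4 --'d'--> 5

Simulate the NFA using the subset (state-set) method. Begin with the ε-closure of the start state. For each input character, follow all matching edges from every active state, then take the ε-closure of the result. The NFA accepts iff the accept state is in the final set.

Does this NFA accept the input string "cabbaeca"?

initial (ε-close {0}): {0,1,2,4}
'c' @ 1: {1,2,3,4}
'a' @ 2: {5}  ✓accept
'b' @ 3: {}  — no active states
rest 'baeca' ignored (set empty)
end set {} — state 5 not in

Answer: REJECT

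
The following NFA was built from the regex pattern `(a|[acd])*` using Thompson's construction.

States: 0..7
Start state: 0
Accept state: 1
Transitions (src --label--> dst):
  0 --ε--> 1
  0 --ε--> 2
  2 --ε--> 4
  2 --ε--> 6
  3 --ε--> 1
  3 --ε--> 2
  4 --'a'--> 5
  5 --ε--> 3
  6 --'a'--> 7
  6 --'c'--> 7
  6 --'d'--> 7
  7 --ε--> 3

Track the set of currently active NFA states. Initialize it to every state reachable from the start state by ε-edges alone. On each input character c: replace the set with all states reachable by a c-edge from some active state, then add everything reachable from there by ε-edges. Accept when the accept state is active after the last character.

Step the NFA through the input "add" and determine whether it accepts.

S₀ = ε-closure({0}) = {0,1,2,4,6}
'a' @ 1: {1,2,3,4,5,6,7}  [accepting]
'd' @ 2: {1,2,3,4,6,7}  [accepting]
'd' @ 3: {1,2,3,4,6,7}  [accepting]
after full input: {1,2,3,4,6,7}  (accept=1 in)

Answer: ACCEPT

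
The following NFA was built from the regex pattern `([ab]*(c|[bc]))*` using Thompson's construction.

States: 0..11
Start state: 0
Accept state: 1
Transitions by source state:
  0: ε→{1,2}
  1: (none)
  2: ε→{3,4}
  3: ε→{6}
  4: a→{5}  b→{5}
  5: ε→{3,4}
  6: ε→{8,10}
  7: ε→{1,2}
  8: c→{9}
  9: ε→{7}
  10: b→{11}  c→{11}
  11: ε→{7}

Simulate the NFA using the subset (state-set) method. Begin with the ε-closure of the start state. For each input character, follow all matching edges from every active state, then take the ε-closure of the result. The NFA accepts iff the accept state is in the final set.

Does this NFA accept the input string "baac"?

initial (ε-close {0}): {0,1,2,3,4,6,8,10}
'b' @ 1: {1,2,3,4,5,6,7,8,10,11}  ✓accept
'a' @ 2: {3,4,5,6,8,10}
'a' @ 3: {3,4,5,6,8,10}
'c' @ 4: {1,2,3,4,6,7,8,9,10,11}  ✓accept
after full input: {1,2,3,4,6,7,8,9,10,11}  (accept=1 in)

Answer: ACCEPT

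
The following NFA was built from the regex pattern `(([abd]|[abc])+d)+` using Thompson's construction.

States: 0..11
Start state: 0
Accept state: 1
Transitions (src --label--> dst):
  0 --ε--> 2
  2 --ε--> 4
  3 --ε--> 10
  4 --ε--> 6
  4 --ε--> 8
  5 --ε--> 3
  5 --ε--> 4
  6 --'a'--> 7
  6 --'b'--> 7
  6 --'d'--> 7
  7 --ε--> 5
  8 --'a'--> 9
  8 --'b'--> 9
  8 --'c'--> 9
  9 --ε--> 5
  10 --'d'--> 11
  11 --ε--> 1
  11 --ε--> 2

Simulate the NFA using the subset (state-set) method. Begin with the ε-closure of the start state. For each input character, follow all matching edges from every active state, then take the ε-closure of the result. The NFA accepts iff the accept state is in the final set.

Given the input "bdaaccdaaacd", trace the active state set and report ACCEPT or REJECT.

S₀ = ε-closure({0}) = {0,2,4,6,8}
'b' @ 1: {3,4,5,6,7,8,9,10}
'd' @ 2: {1,2,3,4,5,6,7,8,10,11}  [accepting]
'a' @ 3: {3,4,5,6,7,8,9,10}
'a' @ 4: {3,4,5,6,7,8,9,10}
'c' @ 5: {3,4,5,6,8,9,10}
'c' @ 6: {3,4,5,6,8,9,10}
'd' @ 7: {1,2,3,4,5,6,7,8,10,11}  [accepting]
'a' @ 8: {3,4,5,6,7,8,9,10}
'a' @ 9: {3,4,5,6,7,8,9,10}
'a' @ 10: {3,4,5,6,7,8,9,10}
'c' @ 11: {3,4,5,6,8,9,10}
'd' @ 12: {1,2,3,4,5,6,7,8,10,11}  [accepting]
final: {1,2,3,4,5,6,7,8,10,11}; accept 1 in set

Answer: ACCEPT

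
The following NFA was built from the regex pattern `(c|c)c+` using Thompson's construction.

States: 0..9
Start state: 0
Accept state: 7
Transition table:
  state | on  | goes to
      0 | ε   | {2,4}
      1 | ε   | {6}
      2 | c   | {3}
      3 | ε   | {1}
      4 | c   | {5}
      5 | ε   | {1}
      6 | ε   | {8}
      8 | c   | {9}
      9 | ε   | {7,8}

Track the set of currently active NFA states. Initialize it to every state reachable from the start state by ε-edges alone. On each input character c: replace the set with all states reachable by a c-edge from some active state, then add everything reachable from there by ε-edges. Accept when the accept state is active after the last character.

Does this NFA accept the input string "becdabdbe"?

Answer: REJECT

Derivation:
initial (ε-close {0}): {0,2,4}
'b' @ 1: {}  — state set empty
rest 'ecdabdbe' ignored (set empty)
after full input: {}  (accept=7 not in)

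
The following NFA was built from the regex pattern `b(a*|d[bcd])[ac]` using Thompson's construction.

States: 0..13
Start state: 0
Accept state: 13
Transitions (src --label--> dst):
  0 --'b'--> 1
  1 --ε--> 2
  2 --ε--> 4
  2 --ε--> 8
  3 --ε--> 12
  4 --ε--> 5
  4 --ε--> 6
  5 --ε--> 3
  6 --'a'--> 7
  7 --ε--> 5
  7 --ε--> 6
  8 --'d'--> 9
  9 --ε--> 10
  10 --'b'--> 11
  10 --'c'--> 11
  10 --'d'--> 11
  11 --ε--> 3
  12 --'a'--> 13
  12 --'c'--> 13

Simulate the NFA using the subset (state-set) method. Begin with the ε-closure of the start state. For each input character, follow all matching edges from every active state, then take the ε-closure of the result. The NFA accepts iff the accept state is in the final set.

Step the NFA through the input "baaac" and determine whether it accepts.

Answer: ACCEPT

Derivation:
initial (ε-close {0}): {0}
'b' @ 1: {1,2,3,4,5,6,8,12}
'a' @ 2: {3,5,6,7,12,13}  [accepting]
'a' @ 3: {3,5,6,7,12,13}  [accepting]
'a' @ 4: {3,5,6,7,12,13}  [accepting]
'c' @ 5: {13}  [accepting]
after full input: {13}  (accept=13 in)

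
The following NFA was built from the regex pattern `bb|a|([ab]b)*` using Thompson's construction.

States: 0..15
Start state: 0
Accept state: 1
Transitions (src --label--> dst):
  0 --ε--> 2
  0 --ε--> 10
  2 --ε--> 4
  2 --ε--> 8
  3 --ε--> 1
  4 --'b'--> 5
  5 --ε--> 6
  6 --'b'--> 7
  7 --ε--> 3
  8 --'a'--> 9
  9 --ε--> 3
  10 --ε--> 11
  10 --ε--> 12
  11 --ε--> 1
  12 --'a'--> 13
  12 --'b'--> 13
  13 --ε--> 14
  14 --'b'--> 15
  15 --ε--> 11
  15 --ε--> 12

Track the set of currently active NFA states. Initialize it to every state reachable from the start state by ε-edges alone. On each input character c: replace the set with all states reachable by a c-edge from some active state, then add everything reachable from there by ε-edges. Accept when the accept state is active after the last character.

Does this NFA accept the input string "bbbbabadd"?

Answer: REJECT

Trace:
start: ε-closure({0}) = {0,1,2,4,8,10,11,12}
'b' @ 1: {5,6,13,14}
'b' @ 2: {1,3,7,11,12,15}  ✓accept
'b' @ 3: {13,14}
'b' @ 4: {1,11,12,15}  ✓accept
'a' @ 5: {13,14}
'b' @ 6: {1,11,12,15}  ✓accept
'a' @ 7: {13,14}
'd' @ 8: {}  — state set empty
rest 'd' ignored (set empty)
end set {} — state 1 not in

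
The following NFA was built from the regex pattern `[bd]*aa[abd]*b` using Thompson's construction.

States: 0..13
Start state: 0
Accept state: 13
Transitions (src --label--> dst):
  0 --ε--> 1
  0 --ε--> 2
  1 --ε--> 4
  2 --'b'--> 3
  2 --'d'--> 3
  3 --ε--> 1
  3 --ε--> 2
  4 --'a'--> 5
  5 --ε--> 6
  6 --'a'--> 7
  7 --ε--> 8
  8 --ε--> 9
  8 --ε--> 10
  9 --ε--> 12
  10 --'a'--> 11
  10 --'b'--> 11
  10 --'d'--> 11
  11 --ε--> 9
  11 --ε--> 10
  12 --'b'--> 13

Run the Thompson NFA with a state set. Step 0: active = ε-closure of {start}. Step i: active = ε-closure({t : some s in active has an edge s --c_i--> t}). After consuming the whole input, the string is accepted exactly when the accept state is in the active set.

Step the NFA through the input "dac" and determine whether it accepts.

Answer: REJECT

Trace:
S₀ = ε-closure({0}) = {0,1,2,4}
'd' @ 1: {1,2,3,4}
'a' @ 2: {5,6}
'c' @ 3: {}  — state set empty
end set {} — state 13 not in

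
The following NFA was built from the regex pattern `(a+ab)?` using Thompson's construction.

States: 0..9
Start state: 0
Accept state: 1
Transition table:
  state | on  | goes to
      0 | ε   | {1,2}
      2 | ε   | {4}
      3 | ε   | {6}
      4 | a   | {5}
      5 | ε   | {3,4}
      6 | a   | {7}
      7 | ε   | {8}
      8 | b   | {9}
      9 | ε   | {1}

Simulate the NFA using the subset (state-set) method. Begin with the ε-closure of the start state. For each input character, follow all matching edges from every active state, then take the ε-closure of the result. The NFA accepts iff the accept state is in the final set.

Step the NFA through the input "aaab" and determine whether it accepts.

Answer: ACCEPT

Trace:
initial (ε-close {0}): {0,1,2,4}
'a' @ 1: {3,4,5,6}
'a' @ 2: {3,4,5,6,7,8}
'a' @ 3: {3,4,5,6,7,8}
'b' @ 4: {1,9}  ✓accept
end set {1,9} — state 1 in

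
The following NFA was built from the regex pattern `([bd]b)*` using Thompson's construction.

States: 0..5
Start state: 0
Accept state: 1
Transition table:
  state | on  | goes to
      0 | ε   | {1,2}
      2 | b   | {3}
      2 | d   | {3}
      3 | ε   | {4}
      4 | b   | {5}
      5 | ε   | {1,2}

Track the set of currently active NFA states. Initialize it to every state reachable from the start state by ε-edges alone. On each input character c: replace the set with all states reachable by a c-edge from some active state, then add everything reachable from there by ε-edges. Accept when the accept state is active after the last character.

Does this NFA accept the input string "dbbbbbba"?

initial (ε-close {0}): {0,1,2}
'd' @ 1: {3,4}
'b' @ 2: {1,2,5}  [accepting]
'b' @ 3: {3,4}
'b' @ 4: {1,2,5}  [accepting]
'b' @ 5: {3,4}
'b' @ 6: {1,2,5}  [accepting]
'b' @ 7: {3,4}
'a' @ 8: {}  — no active states
final: {}; accept 1 not in set

Answer: REJECT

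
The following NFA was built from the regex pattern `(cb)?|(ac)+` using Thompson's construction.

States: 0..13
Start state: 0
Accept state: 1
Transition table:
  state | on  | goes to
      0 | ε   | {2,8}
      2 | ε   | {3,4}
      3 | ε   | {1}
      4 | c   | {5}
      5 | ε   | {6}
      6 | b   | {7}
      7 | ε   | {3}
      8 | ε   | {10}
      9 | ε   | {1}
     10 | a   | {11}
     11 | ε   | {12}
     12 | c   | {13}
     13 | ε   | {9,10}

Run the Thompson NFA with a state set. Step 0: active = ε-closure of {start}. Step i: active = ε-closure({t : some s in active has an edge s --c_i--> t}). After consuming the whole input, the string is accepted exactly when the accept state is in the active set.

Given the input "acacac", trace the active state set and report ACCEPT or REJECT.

S₀ = ε-closure({0}) = {0,1,2,3,4,8,10}
'a' @ 1: {11,12}
'c' @ 2: {1,9,10,13}  (accept∈set)
'a' @ 3: {11,12}
'c' @ 4: {1,9,10,13}  (accept∈set)
'a' @ 5: {11,12}
'c' @ 6: {1,9,10,13}  (accept∈set)
after full input: {1,9,10,13}  (accept=1 in)

Answer: ACCEPT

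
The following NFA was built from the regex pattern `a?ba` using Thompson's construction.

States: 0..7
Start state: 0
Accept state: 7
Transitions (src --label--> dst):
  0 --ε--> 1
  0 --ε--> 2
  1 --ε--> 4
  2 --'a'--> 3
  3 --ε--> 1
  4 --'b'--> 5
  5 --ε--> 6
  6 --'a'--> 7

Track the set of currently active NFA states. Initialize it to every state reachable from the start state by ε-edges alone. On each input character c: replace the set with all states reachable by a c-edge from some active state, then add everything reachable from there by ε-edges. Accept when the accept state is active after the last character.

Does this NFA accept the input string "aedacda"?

Answer: REJECT

Steps:
start: ε-closure({0}) = {0,1,2,4}
'a' @ 1: {1,3,4}
'e' @ 2: {}  — state set empty
rest 'dacda' ignored (set empty)
end set {} — state 7 not in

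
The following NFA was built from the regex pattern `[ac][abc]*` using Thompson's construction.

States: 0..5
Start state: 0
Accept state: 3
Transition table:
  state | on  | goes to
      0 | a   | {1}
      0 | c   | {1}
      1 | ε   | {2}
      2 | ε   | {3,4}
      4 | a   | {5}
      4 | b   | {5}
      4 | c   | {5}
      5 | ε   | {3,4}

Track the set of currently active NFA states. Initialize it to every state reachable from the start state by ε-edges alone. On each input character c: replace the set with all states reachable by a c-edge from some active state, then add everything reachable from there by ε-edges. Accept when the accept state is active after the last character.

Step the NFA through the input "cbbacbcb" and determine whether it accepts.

Answer: ACCEPT

Steps:
start: ε-closure({0}) = {0}
'c' @ 1: {1,2,3,4}  [accepting]
'b' @ 2: {3,4,5}  [accepting]
'b' @ 3: {3,4,5}  [accepting]
'a' @ 4: {3,4,5}  [accepting]
'c' @ 5: {3,4,5}  [accepting]
'b' @ 6: {3,4,5}  [accepting]
'c' @ 7: {3,4,5}  [accepting]
'b' @ 8: {3,4,5}  [accepting]
end set {3,4,5} — state 3 in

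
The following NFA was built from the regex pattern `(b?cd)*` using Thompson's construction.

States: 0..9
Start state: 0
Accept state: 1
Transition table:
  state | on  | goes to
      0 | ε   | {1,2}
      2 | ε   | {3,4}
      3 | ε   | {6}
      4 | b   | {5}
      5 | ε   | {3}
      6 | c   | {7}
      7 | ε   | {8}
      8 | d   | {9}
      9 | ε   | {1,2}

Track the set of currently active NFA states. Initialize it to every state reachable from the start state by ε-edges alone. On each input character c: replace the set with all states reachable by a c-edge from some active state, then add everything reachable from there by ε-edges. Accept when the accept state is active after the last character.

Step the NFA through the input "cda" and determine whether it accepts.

Answer: REJECT

Derivation:
initial (ε-close {0}): {0,1,2,3,4,6}
'c' @ 1: {7,8}
'd' @ 2: {1,2,3,4,6,9}  (accept∈set)
'a' @ 3: {}  — state set empty
after full input: {}  (accept=1 not in)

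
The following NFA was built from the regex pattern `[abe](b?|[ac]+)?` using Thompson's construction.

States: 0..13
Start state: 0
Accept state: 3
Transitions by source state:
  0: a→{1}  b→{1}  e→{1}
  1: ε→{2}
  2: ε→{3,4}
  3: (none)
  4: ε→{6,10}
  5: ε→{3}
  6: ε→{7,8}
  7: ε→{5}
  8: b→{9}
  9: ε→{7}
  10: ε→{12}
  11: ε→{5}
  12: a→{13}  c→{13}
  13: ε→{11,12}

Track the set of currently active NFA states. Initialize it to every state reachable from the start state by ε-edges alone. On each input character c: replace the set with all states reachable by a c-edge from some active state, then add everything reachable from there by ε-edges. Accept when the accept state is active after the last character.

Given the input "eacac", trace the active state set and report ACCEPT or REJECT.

S₀ = ε-closure({0}) = {0}
'e' @ 1: {1,2,3,4,5,6,7,8,10,12}  (accept∈set)
'a' @ 2: {3,5,11,12,13}  (accept∈set)
'c' @ 3: {3,5,11,12,13}  (accept∈set)
'a' @ 4: {3,5,11,12,13}  (accept∈set)
'c' @ 5: {3,5,11,12,13}  (accept∈set)
final: {3,5,11,12,13}; accept 3 in set

Answer: ACCEPT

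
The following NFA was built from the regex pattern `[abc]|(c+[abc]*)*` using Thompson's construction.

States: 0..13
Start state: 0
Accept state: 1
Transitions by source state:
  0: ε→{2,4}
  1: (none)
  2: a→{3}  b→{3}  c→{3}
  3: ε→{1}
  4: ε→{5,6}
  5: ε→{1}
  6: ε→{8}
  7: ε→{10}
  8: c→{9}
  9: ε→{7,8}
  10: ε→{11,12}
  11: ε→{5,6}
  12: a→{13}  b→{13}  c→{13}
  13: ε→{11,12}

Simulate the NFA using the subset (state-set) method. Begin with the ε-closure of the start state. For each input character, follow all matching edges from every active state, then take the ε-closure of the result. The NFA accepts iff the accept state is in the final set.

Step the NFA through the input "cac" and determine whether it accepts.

start: ε-closure({0}) = {0,1,2,4,5,6,8}
'c' @ 1: {1,3,5,6,7,8,9,10,11,12}  [accepting]
'a' @ 2: {1,5,6,8,11,12,13}  [accepting]
'c' @ 3: {1,5,6,7,8,9,10,11,12,13}  [accepting]
after full input: {1,5,6,7,8,9,10,11,12,13}  (accept=1 in)

Answer: ACCEPT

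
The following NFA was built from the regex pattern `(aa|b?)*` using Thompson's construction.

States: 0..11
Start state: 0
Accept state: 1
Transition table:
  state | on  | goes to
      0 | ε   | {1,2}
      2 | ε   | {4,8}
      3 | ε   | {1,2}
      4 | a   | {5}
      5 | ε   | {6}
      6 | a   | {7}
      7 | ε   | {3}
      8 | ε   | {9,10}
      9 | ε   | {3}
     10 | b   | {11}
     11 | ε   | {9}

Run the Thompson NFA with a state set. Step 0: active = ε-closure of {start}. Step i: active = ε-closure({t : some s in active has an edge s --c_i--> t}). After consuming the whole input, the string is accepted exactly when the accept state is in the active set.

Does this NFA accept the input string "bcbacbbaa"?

start: ε-closure({0}) = {0,1,2,3,4,8,9,10}
'b' @ 1: {1,2,3,4,8,9,10,11}  [accepting]
'c' @ 2: {}  — state set empty
rest 'bacbbaa' ignored (set empty)
end set {} — state 1 not in

Answer: REJECT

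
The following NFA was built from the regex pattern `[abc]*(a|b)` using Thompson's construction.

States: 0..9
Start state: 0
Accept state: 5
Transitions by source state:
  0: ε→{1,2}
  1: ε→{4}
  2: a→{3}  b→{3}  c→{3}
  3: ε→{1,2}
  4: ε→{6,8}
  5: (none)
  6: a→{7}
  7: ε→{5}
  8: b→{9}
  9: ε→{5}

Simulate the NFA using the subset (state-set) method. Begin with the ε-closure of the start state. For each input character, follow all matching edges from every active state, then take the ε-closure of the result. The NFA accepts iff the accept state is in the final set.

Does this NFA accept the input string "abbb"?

Answer: ACCEPT

Steps:
initial (ε-close {0}): {0,1,2,4,6,8}
'a' @ 1: {1,2,3,4,5,6,7,8}  [accepting]
'b' @ 2: {1,2,3,4,5,6,8,9}  [accepting]
'b' @ 3: {1,2,3,4,5,6,8,9}  [accepting]
'b' @ 4: {1,2,3,4,5,6,8,9}  [accepting]
end set {1,2,3,4,5,6,8,9} — state 5 in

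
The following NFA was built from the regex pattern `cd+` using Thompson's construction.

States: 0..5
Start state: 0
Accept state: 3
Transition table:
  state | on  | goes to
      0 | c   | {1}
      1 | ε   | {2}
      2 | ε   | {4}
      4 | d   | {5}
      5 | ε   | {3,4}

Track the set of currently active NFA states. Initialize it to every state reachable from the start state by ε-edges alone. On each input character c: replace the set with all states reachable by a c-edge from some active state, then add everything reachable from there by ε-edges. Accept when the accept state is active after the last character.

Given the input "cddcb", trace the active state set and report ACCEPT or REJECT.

initial (ε-close {0}): {0}
'c' @ 1: {1,2,4}
'd' @ 2: {3,4,5}  [accepting]
'd' @ 3: {3,4,5}  [accepting]
'c' @ 4: {}  — state set empty
rest 'b' ignored (set empty)
after full input: {}  (accept=3 not in)

Answer: REJECT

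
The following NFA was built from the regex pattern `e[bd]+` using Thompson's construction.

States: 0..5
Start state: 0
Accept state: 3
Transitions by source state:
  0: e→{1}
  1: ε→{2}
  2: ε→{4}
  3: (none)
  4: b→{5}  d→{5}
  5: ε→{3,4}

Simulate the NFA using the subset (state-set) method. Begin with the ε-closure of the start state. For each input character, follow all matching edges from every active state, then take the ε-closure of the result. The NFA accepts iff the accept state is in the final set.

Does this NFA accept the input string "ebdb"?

Answer: ACCEPT

Trace:
S₀ = ε-closure({0}) = {0}
'e' @ 1: {1,2,4}
'b' @ 2: {3,4,5}  ✓accept
'd' @ 3: {3,4,5}  ✓accept
'b' @ 4: {3,4,5}  ✓accept
after full input: {3,4,5}  (accept=3 in)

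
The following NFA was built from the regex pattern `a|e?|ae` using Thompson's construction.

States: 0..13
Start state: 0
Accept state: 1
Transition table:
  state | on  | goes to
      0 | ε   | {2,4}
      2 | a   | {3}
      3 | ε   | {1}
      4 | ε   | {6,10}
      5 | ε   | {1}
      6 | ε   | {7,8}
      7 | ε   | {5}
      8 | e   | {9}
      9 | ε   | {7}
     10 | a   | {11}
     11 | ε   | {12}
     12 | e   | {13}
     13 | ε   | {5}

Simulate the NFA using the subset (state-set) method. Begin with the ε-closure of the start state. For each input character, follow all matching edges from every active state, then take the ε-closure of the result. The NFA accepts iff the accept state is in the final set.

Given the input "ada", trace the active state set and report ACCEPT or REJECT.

S₀ = ε-closure({0}) = {0,1,2,4,5,6,7,8,10}
'a' @ 1: {1,3,11,12}  (accept∈set)
'd' @ 2: {}  — no active states
rest 'a' ignored (set empty)
after full input: {}  (accept=1 not in)

Answer: REJECT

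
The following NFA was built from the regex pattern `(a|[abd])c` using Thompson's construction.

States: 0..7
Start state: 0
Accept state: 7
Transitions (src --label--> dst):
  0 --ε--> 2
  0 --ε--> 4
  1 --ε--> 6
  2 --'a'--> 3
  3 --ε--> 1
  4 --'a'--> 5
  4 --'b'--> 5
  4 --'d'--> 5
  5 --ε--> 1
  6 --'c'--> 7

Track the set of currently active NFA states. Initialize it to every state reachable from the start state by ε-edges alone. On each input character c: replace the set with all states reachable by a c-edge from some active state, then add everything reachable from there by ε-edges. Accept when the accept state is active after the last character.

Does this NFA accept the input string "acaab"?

initial (ε-close {0}): {0,2,4}
'a' @ 1: {1,3,5,6}
'c' @ 2: {7}  (accept∈set)
'a' @ 3: {}  — no active states
rest 'ab' ignored (set empty)
after full input: {}  (accept=7 not in)

Answer: REJECT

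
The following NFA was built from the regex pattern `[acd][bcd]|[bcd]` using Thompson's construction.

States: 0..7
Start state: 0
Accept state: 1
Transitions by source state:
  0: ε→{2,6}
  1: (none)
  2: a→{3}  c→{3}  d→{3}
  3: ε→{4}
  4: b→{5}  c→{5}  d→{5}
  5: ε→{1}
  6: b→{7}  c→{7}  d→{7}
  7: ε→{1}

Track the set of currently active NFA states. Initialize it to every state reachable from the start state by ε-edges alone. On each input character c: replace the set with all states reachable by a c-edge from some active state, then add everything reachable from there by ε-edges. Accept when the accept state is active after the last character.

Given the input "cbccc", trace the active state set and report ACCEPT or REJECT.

initial (ε-close {0}): {0,2,6}
'c' @ 1: {1,3,4,7}  ✓accept
'b' @ 2: {1,5}  ✓accept
'c' @ 3: {}  — dead — no transitions
rest 'cc' ignored (set empty)
final: {}; accept 1 not in set

Answer: REJECT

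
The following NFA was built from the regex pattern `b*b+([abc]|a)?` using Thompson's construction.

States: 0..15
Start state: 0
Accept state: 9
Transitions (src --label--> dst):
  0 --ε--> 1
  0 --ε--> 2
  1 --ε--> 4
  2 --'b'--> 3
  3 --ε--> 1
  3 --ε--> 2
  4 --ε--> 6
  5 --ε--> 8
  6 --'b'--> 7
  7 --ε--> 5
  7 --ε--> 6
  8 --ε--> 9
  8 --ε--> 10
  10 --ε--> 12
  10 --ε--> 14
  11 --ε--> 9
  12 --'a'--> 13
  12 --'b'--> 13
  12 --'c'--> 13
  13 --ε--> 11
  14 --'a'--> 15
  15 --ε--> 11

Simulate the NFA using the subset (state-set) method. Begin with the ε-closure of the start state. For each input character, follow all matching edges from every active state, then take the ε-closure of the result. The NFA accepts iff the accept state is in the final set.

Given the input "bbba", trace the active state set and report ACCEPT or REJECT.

Answer: ACCEPT

Trace:
initial (ε-close {0}): {0,1,2,4,6}
'b' @ 1: {1,2,3,4,5,6,7,8,9,10,12,14}  (accept∈set)
'b' @ 2: {1,2,3,4,5,6,7,8,9,10,11,12,13,14}  (accept∈set)
'b' @ 3: {1,2,3,4,5,6,7,8,9,10,11,12,13,14}  (accept∈set)
'a' @ 4: {9,11,13,15}  (accept∈set)
final: {9,11,13,15}; accept 9 in set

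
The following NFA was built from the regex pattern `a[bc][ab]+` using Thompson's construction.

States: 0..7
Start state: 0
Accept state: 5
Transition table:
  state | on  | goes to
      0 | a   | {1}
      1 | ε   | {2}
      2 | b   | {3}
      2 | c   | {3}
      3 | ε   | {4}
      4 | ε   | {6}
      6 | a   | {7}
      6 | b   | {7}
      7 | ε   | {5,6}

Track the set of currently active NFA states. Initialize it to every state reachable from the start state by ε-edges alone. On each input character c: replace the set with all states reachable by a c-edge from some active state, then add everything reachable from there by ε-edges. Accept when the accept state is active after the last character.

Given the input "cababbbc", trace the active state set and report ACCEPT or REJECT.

Answer: REJECT

Derivation:
S₀ = ε-closure({0}) = {0}
'c' @ 1: {}  — dead — no transitions
rest 'ababbbc' ignored (set empty)
final: {}; accept 5 not in set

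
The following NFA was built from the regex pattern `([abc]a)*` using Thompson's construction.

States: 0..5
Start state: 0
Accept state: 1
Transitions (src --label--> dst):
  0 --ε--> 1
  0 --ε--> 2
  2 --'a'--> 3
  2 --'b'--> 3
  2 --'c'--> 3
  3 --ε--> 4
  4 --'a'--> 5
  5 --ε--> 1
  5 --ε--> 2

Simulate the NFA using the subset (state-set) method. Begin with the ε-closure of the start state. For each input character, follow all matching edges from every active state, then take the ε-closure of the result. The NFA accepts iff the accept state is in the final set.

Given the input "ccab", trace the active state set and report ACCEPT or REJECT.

Answer: REJECT

Steps:
start: ε-closure({0}) = {0,1,2}
'c' @ 1: {3,4}
'c' @ 2: {}  — no active states
rest 'ab' ignored (set empty)
after full input: {}  (accept=1 not in)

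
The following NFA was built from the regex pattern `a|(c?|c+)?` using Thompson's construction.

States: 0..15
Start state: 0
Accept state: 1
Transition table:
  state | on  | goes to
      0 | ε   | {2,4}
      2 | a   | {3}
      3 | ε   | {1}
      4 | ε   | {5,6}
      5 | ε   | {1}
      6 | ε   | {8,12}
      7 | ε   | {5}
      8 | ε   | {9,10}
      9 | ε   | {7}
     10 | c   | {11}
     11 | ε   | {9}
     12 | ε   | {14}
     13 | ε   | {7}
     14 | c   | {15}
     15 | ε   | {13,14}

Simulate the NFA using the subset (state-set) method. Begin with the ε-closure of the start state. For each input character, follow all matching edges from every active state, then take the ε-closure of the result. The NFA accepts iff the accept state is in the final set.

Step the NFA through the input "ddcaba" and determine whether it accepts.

S₀ = ε-closure({0}) = {0,1,2,4,5,6,7,8,9,10,12,14}
'd' @ 1: {}  — state set empty
rest 'dcaba' ignored (set empty)
end set {} — state 1 not in

Answer: REJECT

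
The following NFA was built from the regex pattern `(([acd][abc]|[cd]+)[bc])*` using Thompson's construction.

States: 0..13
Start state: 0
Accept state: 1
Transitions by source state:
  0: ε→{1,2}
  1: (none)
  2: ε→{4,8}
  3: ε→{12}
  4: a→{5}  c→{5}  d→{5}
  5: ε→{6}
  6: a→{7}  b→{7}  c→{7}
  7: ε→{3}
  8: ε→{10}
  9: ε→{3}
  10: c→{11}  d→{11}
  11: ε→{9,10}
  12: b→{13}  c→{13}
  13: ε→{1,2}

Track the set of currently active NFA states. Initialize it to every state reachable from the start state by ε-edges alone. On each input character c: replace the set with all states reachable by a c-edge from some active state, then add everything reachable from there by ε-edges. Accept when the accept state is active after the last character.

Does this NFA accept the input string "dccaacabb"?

S₀ = ε-closure({0}) = {0,1,2,4,8,10}
'd' @ 1: {3,5,6,9,10,11,12}
'c' @ 2: {1,2,3,4,7,8,9,10,11,12,13}  ✓accept
'c' @ 3: {1,2,3,4,5,6,8,9,10,11,12,13}  ✓accept
'a' @ 4: {3,5,6,7,12}
'a' @ 5: {3,7,12}
'c' @ 6: {1,2,4,8,10,13}  ✓accept
'a' @ 7: {5,6}
'b' @ 8: {3,7,12}
'b' @ 9: {1,2,4,8,10,13}  ✓accept
end set {1,2,4,8,10,13} — state 1 in

Answer: ACCEPT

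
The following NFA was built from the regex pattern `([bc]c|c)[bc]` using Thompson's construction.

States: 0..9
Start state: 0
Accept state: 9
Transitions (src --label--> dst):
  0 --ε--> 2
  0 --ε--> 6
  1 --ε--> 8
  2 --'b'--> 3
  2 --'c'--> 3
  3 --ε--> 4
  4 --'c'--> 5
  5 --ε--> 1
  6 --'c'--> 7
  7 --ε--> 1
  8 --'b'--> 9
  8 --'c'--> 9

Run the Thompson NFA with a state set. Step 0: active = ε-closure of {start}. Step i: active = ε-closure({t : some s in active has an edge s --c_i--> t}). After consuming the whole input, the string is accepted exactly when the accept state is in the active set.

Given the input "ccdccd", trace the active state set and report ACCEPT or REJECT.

Answer: REJECT

Steps:
start: ε-closure({0}) = {0,2,6}
'c' @ 1: {1,3,4,7,8}
'c' @ 2: {1,5,8,9}  ✓accept
'd' @ 3: {}  — dead — no transitions
rest 'ccd' ignored (set empty)
end set {} — state 9 not in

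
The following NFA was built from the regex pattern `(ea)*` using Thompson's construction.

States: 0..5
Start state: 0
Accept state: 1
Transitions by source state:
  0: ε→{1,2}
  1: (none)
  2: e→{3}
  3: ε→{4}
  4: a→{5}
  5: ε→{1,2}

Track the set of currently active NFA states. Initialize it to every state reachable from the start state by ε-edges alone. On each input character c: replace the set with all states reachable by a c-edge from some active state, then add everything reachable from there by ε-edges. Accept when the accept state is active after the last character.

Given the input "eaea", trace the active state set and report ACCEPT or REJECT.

start: ε-closure({0}) = {0,1,2}
'e' @ 1: {3,4}
'a' @ 2: {1,2,5}  [accepting]
'e' @ 3: {3,4}
'a' @ 4: {1,2,5}  [accepting]
final: {1,2,5}; accept 1 in set

Answer: ACCEPT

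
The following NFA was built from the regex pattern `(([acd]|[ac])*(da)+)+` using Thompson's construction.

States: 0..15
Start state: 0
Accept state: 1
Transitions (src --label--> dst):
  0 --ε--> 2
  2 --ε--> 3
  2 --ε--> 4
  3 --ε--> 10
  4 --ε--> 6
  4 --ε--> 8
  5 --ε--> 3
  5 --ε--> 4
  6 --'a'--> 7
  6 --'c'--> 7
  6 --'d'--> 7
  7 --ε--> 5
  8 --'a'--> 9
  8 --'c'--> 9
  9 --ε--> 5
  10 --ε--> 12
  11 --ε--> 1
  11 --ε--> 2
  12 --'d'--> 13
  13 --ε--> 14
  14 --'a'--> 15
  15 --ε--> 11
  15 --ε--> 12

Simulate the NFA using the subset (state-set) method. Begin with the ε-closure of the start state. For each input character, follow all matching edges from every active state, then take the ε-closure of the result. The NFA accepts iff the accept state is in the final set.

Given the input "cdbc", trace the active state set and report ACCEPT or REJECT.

initial (ε-close {0}): {0,2,3,4,6,8,10,12}
'c' @ 1: {3,4,5,6,7,8,9,10,12}
'd' @ 2: {3,4,5,6,7,8,10,12,13,14}
'b' @ 3: {}  — no active states
rest 'c' ignored (set empty)
end set {} — state 1 not in

Answer: REJECT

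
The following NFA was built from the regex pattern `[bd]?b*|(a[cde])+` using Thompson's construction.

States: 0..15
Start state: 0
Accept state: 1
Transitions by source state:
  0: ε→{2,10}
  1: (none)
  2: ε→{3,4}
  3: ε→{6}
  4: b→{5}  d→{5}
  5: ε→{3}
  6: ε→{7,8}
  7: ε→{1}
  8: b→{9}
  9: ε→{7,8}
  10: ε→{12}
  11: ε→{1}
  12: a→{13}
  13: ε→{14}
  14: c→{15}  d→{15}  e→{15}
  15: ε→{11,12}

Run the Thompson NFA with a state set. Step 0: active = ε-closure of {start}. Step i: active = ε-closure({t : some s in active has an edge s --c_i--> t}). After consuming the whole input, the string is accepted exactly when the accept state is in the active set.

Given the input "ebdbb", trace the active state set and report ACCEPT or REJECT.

Answer: REJECT

Derivation:
start: ε-closure({0}) = {0,1,2,3,4,6,7,8,10,12}
'e' @ 1: {}  — no active states
rest 'bdbb' ignored (set empty)
end set {} — state 1 not in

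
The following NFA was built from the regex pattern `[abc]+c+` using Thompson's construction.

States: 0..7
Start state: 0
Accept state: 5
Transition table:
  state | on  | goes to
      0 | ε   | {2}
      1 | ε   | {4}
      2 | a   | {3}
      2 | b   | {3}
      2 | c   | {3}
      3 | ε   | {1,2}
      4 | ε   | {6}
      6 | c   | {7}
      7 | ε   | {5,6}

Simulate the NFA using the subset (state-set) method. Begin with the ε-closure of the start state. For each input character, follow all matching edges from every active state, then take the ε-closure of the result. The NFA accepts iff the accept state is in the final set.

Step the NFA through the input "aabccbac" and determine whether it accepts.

start: ε-closure({0}) = {0,2}
'a' @ 1: {1,2,3,4,6}
'a' @ 2: {1,2,3,4,6}
'b' @ 3: {1,2,3,4,6}
'c' @ 4: {1,2,3,4,5,6,7}  (accept∈set)
'c' @ 5: {1,2,3,4,5,6,7}  (accept∈set)
'b' @ 6: {1,2,3,4,6}
'a' @ 7: {1,2,3,4,6}
'c' @ 8: {1,2,3,4,5,6,7}  (accept∈set)
end set {1,2,3,4,5,6,7} — state 5 in

Answer: ACCEPT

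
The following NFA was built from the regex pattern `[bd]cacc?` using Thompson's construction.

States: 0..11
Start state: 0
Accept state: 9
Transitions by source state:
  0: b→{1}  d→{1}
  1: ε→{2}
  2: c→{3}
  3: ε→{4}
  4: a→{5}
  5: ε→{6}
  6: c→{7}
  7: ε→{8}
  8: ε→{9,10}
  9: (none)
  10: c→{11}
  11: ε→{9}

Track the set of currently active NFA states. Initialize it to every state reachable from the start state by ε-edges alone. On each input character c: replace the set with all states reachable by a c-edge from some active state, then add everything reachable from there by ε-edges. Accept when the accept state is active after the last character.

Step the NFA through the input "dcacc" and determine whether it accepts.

Answer: ACCEPT

Steps:
start: ε-closure({0}) = {0}
'd' @ 1: {1,2}
'c' @ 2: {3,4}
'a' @ 3: {5,6}
'c' @ 4: {7,8,9,10}  [accepting]
'c' @ 5: {9,11}  [accepting]
end set {9,11} — state 9 in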